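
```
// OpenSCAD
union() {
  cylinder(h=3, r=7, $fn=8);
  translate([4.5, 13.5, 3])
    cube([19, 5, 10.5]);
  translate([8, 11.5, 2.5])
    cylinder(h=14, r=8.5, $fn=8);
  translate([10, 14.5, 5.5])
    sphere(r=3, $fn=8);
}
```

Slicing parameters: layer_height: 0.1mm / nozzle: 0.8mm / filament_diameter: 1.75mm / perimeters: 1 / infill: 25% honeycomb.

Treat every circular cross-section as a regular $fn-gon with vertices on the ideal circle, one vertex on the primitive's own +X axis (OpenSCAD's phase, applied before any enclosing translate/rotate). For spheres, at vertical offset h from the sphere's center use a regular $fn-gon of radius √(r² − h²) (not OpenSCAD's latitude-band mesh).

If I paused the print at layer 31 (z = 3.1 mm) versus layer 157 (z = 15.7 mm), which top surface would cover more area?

layer 31 (z = 3.1 mm)

Layer 31 (z = 3.1): the cylinder does not reach this height (z outside [0, 3]); the cube at (4.5, 13.5) (footprint 19×5) is included at this height (area 95.00 mm²); the r=8.5 cylinder at (8, 11.5) contributes a regular 8-gon of circumradius 8.5 (area = (8/2)·8.500²·sin(360°/8) = 204.35 mm²); the r=3 sphere at (10, 14.5) contributes a regular 8-gon of circumradius √(3²−2.4²) = 1.800 (area = (8/2)·1.800²·sin(360°/8) = 9.16 mm²); Taking the union: the regions partially overlap — summed areas 308.52 mm² minus the doubly-counted overlap 58.87 mm² gives 249.65 mm² — area = 249.65 mm². So its area = 249.65 mm². Layer 157 (z = 15.7): the cylinder is absent (z outside [0, 3]); the cube at (4.5, 13.5) does not reach this height (z outside [3, 13.5]); the cylinder at (8, 11.5): section is a regular 8-gon, circumradius r=8.5 (area = (8/2)·8.500²·sin(360°/8) = 204.35 mm²); the sphere at (10, 14.5) is not intersected at this z (|z−center|=10.200 > r=3); Combining (union): only the r=8.5 cylinder at (8, 11.5) is present, so the union is just that shape — area = 204.35 mm². So its area = 204.35 mm². Layer 31 is larger (249.65 vs 204.35 mm²).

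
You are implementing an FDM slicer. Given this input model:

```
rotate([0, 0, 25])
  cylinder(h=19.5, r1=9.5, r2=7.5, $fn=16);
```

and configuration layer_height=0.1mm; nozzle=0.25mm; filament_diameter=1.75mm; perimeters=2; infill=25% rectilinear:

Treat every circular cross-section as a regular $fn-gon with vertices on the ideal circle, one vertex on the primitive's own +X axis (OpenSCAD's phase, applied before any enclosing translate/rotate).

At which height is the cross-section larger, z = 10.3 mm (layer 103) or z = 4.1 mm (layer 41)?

Layer 103 (z = 10.3): the cone contributes a regular 16-gon of circumradius 8.444 (interpolated between r1=9.5 and r2=7.5 at t=0.528) (area = (16/2)·8.444²·sin(360°/16) = 218.26 mm²); (whole slice rotated 25° about Z — lengths, areas and connectivity unchanged). So its area = 218.26 mm². Layer 41 (z = 4.1): the cone: at t=0.210 of its height the radius interpolates to r₁+(r₂−r₁)t = 9.079, giving a regular 16-gon of that circumradius (area = (16/2)·9.079²·sin(360°/16) = 252.38 mm²); (rotated 25° about Z; rotation is an isometry so areas/perimeters/island counts are preserved). So its area = 252.38 mm². Layer 41 is larger (252.38 vs 218.26 mm²).

layer 41 (z = 4.1 mm)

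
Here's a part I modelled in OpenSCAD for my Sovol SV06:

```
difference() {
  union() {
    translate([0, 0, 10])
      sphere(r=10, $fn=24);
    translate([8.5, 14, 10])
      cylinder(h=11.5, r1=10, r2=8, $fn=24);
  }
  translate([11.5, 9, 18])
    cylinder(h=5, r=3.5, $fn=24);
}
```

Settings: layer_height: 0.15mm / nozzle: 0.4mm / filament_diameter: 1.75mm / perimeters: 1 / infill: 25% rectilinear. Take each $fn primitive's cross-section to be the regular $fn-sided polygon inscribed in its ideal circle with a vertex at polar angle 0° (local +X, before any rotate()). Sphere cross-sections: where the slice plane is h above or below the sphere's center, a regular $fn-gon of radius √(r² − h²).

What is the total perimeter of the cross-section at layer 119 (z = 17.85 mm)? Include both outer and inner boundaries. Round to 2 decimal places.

92.91 mm

At z = 17.85 mm: the r=10 sphere contributes a regular 24-gon of circumradius √(10²−7.85²) = 6.195 (perimeter = 2·24·6.195·sin(180°/24) = 38.81 mm); the cone at (8.5, 14) (r1=10→r2=8) has section circumradius 8.635 here — a regular 24-gon (perimeter = 2·24·8.635·sin(180°/24) = 54.10 mm); Taking the union: the 2 present regions are separate (no shared area or edge), so areas and boundary lengths simply add and each stays a separate island — boundary = 92.91 mm; the cylinder at (11.5, 9) does not reach this height (z outside [18, 23]); Taking the first minus the rest: none of the subtracted shapes is present at this height, so that combined region is unchanged — boundary = 92.91 mm. Overall, the cross-section has 2 separate islands. Total boundary length (outer) = 92.91 mm.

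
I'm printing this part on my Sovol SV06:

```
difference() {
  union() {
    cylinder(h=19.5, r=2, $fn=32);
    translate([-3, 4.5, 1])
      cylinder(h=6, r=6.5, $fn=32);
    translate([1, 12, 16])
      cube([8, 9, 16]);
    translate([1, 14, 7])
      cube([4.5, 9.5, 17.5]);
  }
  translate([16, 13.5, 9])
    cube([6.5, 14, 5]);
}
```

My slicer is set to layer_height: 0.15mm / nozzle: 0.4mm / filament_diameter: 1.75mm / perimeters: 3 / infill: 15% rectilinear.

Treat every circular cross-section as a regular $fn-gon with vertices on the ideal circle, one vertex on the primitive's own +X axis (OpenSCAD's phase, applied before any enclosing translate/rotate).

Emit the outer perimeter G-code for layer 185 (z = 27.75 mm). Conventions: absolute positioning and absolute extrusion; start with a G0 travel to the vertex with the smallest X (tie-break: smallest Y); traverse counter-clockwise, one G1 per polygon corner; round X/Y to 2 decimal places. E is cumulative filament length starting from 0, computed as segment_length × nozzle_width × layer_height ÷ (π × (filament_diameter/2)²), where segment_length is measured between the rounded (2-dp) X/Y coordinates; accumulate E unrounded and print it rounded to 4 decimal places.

G0 X1.00 Y12.00 Z27.75
G1 X9.00 Y12.00 E0.1996
G1 X9.00 Y21.00 E0.4241
G1 X1.00 Y21.00 E0.6236
G1 X1.00 Y12.00 E0.8481

At z = 27.75 mm: the cylinder does not reach this height (z outside [0, 19.5]); the cylinder at (-3, 4.5) is absent (z outside [1, 7]); the cube at (1, 12) is present — its section is the full 8×9 rectangle; the cube at (1, 14) is absent (z outside [7, 24.5]); Taking the union: only the 8×9 cube at (1, 12) is present, so the union is just that shape — 1 connected region; the cube at (16, 13.5) does not reach this height (z outside [9, 14]); Taking the first minus the rest: none of the subtracted shapes is present at this height, so the result so far is unchanged — 1 connected region. The outline is a single polygon with 4 vertices. Extrusion per mm of travel: 0.4 × 0.15 / (π × 0.875²) = 0.024945. Accumulating E over each segment gives final E = 0.8481.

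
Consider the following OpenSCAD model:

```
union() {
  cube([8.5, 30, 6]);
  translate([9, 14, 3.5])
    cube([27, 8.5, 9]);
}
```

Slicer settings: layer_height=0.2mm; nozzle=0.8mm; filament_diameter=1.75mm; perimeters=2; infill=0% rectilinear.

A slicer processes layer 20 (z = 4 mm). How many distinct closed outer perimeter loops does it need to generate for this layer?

2

At z = 4 mm: the cube (footprint 8.5×30) is included at this height; the cube at (9, 14) (footprint 27×8.5) is included at this height; Merging all regions: the 2 present regions are separate (no shared area or edge), so areas and boundary lengths simply add and each stays a separate island — 2 connected regions. The result has 2 disconnected regions.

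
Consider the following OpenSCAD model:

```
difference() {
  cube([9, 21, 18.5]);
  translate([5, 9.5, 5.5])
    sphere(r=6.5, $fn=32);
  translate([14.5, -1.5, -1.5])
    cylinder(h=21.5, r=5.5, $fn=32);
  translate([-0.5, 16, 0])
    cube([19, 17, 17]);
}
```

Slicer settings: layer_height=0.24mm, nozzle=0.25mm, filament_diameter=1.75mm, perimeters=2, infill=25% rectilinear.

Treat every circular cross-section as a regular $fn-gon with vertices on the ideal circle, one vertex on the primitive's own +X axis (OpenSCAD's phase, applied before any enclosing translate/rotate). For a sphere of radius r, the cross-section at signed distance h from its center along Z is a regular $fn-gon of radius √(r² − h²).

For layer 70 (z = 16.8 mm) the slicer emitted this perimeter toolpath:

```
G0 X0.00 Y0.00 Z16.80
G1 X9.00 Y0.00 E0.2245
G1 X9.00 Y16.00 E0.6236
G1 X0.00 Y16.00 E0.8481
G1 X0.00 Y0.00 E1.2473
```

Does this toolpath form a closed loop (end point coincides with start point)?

Start point (G0): (0.00, 0.00). End point (last G1): the path returns to the start — closed.

yes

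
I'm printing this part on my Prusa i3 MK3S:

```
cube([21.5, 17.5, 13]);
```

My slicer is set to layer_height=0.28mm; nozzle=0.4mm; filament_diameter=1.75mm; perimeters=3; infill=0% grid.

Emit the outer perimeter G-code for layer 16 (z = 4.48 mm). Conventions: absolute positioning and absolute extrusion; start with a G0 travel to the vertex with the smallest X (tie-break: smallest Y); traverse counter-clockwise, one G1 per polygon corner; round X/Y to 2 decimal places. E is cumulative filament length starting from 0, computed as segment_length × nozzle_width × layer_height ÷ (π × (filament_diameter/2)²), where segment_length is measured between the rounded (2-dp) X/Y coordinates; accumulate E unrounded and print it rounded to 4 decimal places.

G0 X0.00 Y0.00 Z4.48
G1 X21.50 Y0.00 E1.0011
G1 X21.50 Y17.50 E1.8160
G1 X0.00 Y17.50 E2.8171
G1 X0.00 Y0.00 E3.6320

At z = 4.48 mm: the cube (footprint 21.5×17.5) is included at this height. The outline is a single polygon with 4 vertices. Extrusion per mm of travel: 0.4 × 0.28 / (π × 0.875²) = 0.046564. Accumulating E over each segment gives final E = 3.6320.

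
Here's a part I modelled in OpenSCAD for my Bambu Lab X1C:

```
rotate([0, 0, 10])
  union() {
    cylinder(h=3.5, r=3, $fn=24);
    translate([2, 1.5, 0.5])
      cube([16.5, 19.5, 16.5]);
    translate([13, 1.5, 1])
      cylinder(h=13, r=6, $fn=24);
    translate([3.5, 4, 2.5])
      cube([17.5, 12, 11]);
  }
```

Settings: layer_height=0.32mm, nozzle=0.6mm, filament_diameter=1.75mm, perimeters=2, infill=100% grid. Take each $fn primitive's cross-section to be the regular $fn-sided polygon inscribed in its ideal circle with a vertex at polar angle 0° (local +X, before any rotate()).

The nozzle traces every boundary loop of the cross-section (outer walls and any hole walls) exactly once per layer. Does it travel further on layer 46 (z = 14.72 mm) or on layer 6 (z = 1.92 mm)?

Layer 46 (z = 14.72): the cylinder is not intersected at this z (z outside [0, 3.5]); the cube at (2, 1.5) is present — its section is the full 16.5×19.5 rectangle (perimeter 72.00 mm); the cylinder at (13, 1.5) does not reach this height (z outside [1, 14]); the cube at (3.5, 4) does not reach this height (z outside [2.5, 13.5]); Combining (union): only the 16.5×19.5 cube at (2, 1.5) is present, so the union is just that shape — boundary = 72.00 mm; (whole slice rotated 10° about Z — lengths, areas and connectivity unchanged). So its perimeter = 72.00 mm. Layer 6 (z = 1.92): the r=3 cylinder gives a regular 24-gon of circumradius 3 (constant along its height) (perimeter = 2·24·3.000·sin(180°/24) = 18.80 mm); the cube at (2, 1.5) is present — its section is the full 16.5×19.5 rectangle (perimeter 72.00 mm); the r=6 cylinder at (13, 1.5) contributes a regular 24-gon of circumradius 6 (perimeter = 2·24·6.000·sin(180°/24) = 37.59 mm); the cube at (3.5, 4) is absent (z outside [2.5, 13.5]); Merging all regions: the regions partially overlap (shared area 55.41 mm²), so the edge portions inside another operand are dropped and the merged outline is re-measured after clipping — boundary = 95.92 mm; (rotated 10° about Z; rotation is an isometry so areas/perimeters/island counts are preserved). So its perimeter = 95.92 mm. Layer 6 is larger (95.92 vs 72.00 mm).

layer 6 (z = 1.92 mm)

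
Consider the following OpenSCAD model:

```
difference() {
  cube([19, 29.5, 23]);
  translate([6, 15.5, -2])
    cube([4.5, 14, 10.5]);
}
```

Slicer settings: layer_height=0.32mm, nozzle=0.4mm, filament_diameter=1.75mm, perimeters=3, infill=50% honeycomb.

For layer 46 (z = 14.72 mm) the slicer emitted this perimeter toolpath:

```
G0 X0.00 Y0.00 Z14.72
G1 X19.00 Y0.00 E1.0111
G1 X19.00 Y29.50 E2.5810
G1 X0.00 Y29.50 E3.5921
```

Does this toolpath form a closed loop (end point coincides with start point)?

Start point (G0): (0.00, 0.00). End point (last G1): the path does not return to the start — open.

no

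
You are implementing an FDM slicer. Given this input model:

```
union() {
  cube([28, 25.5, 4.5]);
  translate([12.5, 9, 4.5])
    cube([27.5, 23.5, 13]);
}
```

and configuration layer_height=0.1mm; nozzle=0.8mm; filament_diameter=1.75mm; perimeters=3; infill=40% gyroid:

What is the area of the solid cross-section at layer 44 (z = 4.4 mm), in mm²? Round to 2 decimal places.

At z = 4.4 mm: the cube (footprint 28×25.5) is included at this height (area 714.00 mm²); the cube at (12.5, 9) is absent (z outside [4.5, 17.5]); Taking the union: only the 28×25.5 cube is present, so the union is just that shape — area = 714.00 mm². Overall, the cross-section is a single solid region. Net area = 714.00 mm².

714.00 mm²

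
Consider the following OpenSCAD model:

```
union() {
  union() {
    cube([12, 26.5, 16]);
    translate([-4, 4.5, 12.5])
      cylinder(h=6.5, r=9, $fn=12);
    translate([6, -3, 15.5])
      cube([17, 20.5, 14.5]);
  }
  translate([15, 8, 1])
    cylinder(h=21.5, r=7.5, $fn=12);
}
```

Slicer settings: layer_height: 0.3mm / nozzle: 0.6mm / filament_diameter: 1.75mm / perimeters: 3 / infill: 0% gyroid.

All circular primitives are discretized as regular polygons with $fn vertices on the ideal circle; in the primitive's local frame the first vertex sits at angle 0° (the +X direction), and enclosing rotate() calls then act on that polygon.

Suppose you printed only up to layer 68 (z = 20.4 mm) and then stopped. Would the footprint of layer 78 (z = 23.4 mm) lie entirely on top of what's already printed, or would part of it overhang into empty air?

entirely on top

Compare the two slices. At z = 20.4: the cube does not reach this height (z outside [0, 16]); the cylinder at (-4, 4.5) is not intersected at this z (z outside [12.5, 19]); the 17×20.5 cube at (6, -3) contributes its full rectangle (area 348.50 mm²); Combining (union): only the 17×20.5 cube at (6, -3) is present, so the union is just that shape — area = 348.50 mm²; the r=7.5 cylinder at (15, 8) gives a regular 12-gon of circumradius 7.5 (constant along its height) (area = (12/2)·7.500²·sin(360°/12) = 168.75 mm²); Merging all regions: the r=7.5 cylinder at (15, 8) lies entirely inside the result so far, so the union is just the result so far — area = 348.50 mm². At z = 23.4: the cube is not intersected at this z (z outside [0, 16]); the cylinder at (-4, 4.5) is not intersected at this z (z outside [12.5, 19]); the cube at (6, -3) is present — its section is the full 17×20.5 rectangle (area 348.50 mm²); Combining (union): only the 17×20.5 cube at (6, -3) is present, so the union is just that shape — area = 348.50 mm²; the cylinder at (15, 8) is not intersected at this z (z outside [1, 22.5]); Merging all regions: only that combined region is present, so the union is just that shape — area = 348.50 mm². Checking containment: the cross-section at z = 23.4 is a subset of the cross-section at z = 20.4.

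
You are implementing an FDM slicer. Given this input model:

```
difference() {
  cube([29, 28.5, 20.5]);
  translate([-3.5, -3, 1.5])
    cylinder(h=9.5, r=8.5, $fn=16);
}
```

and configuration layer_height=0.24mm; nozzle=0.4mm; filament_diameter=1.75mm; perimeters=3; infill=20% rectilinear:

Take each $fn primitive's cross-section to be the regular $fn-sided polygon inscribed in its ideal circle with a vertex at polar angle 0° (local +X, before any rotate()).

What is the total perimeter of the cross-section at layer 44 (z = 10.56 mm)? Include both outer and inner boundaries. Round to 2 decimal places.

112.50 mm

At z = 10.56 mm: the cube is present — its section is the full 29×28.5 rectangle (perimeter 115.00 mm); the r=8.5 cylinder at (-3.5, -3) gives a regular 16-gon of circumradius 8.5 (constant along its height) (perimeter = 2·16·8.500·sin(180°/16) = 53.06 mm); Subtracting the remaining from the first: starting from the 29×28.5 cube, the r=8.5 cylinder at (-3.5, -3) partially overlaps it — only the 12.68 mm² overlap (of its 221.19 mm²) is removed, clipping the outline — boundary = 112.50 mm. Overall, the cross-section is a single solid region. Total boundary length (outer) = 112.50 mm.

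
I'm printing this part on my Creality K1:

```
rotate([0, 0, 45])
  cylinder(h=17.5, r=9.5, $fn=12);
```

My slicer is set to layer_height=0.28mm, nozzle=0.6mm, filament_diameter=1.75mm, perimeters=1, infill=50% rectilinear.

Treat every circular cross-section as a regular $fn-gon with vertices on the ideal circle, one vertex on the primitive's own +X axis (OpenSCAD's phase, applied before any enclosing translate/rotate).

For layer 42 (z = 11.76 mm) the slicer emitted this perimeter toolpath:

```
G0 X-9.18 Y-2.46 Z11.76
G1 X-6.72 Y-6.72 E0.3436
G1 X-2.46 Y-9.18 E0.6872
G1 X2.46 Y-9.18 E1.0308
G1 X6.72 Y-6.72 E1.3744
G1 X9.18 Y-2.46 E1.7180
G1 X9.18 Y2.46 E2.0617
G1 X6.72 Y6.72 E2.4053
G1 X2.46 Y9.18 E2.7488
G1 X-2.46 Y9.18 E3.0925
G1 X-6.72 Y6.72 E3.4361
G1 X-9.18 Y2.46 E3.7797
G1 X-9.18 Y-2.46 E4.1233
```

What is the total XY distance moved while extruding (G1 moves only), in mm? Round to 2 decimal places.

59.03 mm

Sum the Euclidean lengths of each G1 segment: total = 59.03 mm.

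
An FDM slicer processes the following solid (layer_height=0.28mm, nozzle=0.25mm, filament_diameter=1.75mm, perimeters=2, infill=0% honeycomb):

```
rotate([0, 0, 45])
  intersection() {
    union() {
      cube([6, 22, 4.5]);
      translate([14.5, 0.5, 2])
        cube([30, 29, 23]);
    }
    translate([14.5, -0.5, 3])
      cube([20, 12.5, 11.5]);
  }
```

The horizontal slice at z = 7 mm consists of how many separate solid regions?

At z = 7 mm: the cube is absent (z outside [0, 4.5]); the 30×29 cube at (14.5, 0.5) contributes its full rectangle; Taking the union: only the 30×29 cube at (14.5, 0.5) is present, so the union is just that shape — 1 connected region; the 20×12.5 cube at (14.5, -0.5) contributes its full rectangle; After intersecting: the 20×12.5 cube at (14.5, -0.5) partially overlaps that combined region; clipping to the common part keeps 230.00 mm² — 1 connected region; (rotated 45° about Z; rotation is an isometry so areas/perimeters/island counts are preserved). The result has 1 disconnected region.

1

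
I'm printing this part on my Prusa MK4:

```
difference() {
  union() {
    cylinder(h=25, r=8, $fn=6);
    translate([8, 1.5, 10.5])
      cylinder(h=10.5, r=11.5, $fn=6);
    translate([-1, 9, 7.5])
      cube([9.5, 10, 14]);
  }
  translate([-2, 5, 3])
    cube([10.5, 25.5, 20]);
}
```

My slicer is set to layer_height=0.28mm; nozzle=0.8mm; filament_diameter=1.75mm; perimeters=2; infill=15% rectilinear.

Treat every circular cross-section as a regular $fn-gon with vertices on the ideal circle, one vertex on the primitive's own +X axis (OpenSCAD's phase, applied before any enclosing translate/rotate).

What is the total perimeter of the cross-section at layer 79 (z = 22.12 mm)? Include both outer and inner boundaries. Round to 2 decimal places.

At z = 22.12 mm: the cylinder: section is a regular 6-gon, circumradius r=8 (perimeter = 2·6·8.000·sin(180°/6) = 48.00 mm); the cylinder at (8, 1.5) is absent (z outside [10.5, 21]); the cube at (-1, 9) is absent (z outside [7.5, 21.5]); Combining (union): only the r=8 cylinder is present, so the union is just that shape — boundary = 48.00 mm; the 10.5×25.5 cube at (-2, 5) contributes its full rectangle (perimeter 72.00 mm); After the difference (first − rest): starting from the result so far, the 10.5×25.5 cube at (-2, 5) partially overlaps it — only the 12.64 mm² overlap (of its 267.75 mm²) is removed, clipping the outline — boundary = 48.81 mm. Overall, the cross-section is a single solid region. Total boundary length (outer) = 48.81 mm.

48.81 mm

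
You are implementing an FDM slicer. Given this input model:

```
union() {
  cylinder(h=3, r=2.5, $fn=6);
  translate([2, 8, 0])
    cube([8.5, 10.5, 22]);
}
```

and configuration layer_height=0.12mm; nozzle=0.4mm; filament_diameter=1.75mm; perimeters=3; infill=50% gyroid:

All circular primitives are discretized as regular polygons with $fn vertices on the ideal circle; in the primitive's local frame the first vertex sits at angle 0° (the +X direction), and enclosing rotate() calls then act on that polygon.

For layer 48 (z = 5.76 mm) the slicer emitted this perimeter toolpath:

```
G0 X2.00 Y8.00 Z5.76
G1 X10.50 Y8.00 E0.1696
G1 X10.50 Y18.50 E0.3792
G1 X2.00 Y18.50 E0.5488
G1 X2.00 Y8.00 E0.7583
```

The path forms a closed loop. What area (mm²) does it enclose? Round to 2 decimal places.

89.25 mm²

Apply the shoelace formula to the sequence of (X, Y) vertices; enclosed area = 89.25 mm².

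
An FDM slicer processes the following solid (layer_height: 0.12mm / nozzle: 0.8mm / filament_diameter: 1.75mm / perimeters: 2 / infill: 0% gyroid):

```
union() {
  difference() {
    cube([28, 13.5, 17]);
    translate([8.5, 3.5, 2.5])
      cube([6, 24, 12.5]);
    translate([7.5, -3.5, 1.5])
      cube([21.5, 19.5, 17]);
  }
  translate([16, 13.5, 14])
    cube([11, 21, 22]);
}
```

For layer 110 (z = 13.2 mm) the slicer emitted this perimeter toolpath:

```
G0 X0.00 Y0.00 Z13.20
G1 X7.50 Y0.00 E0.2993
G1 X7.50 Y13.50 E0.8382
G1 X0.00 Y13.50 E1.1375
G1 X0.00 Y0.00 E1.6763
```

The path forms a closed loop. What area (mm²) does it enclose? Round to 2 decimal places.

Apply the shoelace formula to the sequence of (X, Y) vertices; enclosed area = 101.25 mm².

101.25 mm²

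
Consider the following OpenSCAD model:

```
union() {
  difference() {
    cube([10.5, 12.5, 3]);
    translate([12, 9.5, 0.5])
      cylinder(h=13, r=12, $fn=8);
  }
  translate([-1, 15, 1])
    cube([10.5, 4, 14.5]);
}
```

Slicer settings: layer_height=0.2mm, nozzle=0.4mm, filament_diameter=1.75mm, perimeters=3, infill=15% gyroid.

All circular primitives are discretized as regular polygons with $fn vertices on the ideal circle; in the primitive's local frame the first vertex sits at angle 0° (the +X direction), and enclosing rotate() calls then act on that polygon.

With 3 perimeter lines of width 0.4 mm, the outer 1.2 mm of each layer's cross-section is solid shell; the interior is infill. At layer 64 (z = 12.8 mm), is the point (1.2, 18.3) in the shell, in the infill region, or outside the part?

At z = 12.8 mm: the cube is not intersected at this z (z outside [0, 3]); the r=12 cylinder at (12, 9.5) gives a regular 8-gon of circumradius 12 (constant along its height); Subtracting the remaining from the first: the first operand is absent here, so nothing remains; the 10.5×4 cube at (-1, 15) contributes its full rectangle; Combining (union): only the 10.5×4 cube at (-1, 15) is present, so the union is just that shape — 1 connected region. Overall, the cross-section is a single solid region. The nearest boundary edge runs (9.50, 19.00)→(-1.00, 19.00); distance from the point to it = 0.70 mm. The point is inside the cross-section, 0.70 mm from the nearest boundary — within the 1.2 mm shell band (3 × 0.4).

shell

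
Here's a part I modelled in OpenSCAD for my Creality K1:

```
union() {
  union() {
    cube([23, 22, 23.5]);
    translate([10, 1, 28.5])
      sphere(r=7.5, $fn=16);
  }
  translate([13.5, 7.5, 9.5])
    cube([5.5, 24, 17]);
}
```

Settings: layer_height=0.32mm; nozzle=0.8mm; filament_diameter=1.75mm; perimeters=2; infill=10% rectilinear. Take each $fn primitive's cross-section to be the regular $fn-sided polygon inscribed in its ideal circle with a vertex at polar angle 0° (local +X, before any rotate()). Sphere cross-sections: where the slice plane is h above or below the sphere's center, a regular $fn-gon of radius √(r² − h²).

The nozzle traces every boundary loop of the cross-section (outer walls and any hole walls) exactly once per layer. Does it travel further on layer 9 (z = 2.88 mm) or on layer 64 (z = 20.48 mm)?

layer 64 (z = 20.48 mm)

Layer 9 (z = 2.88): the cube is present — its section is the full 23×22 rectangle (perimeter 90.00 mm); the sphere at (10, 1) does not reach this height (|z−center|=25.620 > r=7.5); Merging all regions: only the 23×22 cube is present, so the union is just that shape — boundary = 90.00 mm; the cube at (13.5, 7.5) is absent (z outside [9.5, 26.5]); Combining (union): only that combined region is present, so the union is just that shape — boundary = 90.00 mm. So its perimeter = 90.00 mm. Layer 64 (z = 20.48): the cube is present — its section is the full 23×22 rectangle (perimeter 90.00 mm); the sphere at (10, 1) does not reach this height (|z−center|=8.020 > r=7.5); Taking the union: only the 23×22 cube is present, so the union is just that shape — boundary = 90.00 mm; the 5.5×24 cube at (13.5, 7.5) contributes its full rectangle (perimeter 59.00 mm); Taking the union: the regions partially overlap (shared area 79.75 mm²), so the edge portions inside another operand are dropped and the merged outline is re-measured after clipping — boundary = 109.00 mm. So its perimeter = 109.00 mm. Layer 64 is larger (109.00 vs 90.00 mm).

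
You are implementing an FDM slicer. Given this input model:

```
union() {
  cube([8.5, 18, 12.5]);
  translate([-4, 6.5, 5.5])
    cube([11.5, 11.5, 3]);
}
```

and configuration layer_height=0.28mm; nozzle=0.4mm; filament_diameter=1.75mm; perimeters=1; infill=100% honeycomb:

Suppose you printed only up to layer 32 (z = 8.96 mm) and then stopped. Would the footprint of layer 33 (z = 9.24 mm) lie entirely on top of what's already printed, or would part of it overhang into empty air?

entirely on top

Compare the two slices. At z = 8.96: the cube is present — its section is the full 8.5×18 rectangle (area 153.00 mm²); the cube at (-4, 6.5) is not intersected at this z (z outside [5.5, 8.5]); Merging all regions: only the 8.5×18 cube is present, so the union is just that shape — area = 153.00 mm². At z = 9.24: the cube is present — its section is the full 8.5×18 rectangle (area 153.00 mm²); the cube at (-4, 6.5) does not reach this height (z outside [5.5, 8.5]); Merging all regions: only the 8.5×18 cube is present, so the union is just that shape — area = 153.00 mm². Checking containment: the cross-section at z = 9.24 is a subset of the cross-section at z = 8.96.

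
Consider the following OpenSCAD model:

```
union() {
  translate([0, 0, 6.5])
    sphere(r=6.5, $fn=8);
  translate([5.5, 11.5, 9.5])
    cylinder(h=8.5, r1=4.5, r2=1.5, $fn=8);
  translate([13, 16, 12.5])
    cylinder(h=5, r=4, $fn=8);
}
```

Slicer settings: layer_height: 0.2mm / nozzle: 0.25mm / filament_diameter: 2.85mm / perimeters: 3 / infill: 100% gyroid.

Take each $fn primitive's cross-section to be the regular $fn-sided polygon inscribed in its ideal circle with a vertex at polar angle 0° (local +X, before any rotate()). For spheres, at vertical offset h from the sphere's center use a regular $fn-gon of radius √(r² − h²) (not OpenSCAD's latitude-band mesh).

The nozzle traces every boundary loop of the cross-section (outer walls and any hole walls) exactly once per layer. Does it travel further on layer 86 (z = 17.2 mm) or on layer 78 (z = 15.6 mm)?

Layer 86 (z = 17.2): the sphere is not intersected at this z (|z−center|=10.700 > r=6.5); the cone at (5.5, 11.5) (r1=4.5→r2=1.5) has section circumradius 1.782 here — a regular 8-gon (perimeter = 2·8·1.782·sin(180°/8) = 10.91 mm); the cylinder at (13, 16): section is a regular 8-gon, circumradius r=4 (perimeter = 2·8·4.000·sin(180°/8) = 24.49 mm); Merging all regions: the 2 present regions are separate (no shared area or edge), so areas and boundary lengths simply add and each stays a separate island — boundary = 35.40 mm. So its perimeter = 35.40 mm. Layer 78 (z = 15.6): the sphere is not intersected at this z (|z−center|=9.100 > r=6.5); the cone at (5.5, 11.5) contributes a regular 8-gon of circumradius 2.347 (interpolated between r1=4.5 and r2=1.5 at t=0.718) (perimeter = 2·8·2.347·sin(180°/8) = 14.37 mm); the r=4 cylinder at (13, 16) gives a regular 8-gon of circumradius 4 (constant along its height) (perimeter = 2·8·4.000·sin(180°/8) = 24.49 mm); Taking the union: the 2 present regions are separate (no shared area or edge), so areas and boundary lengths simply add and each stays a separate island — boundary = 38.86 mm. So its perimeter = 38.86 mm. Layer 78 is larger (38.86 vs 35.40 mm).

layer 78 (z = 15.6 mm)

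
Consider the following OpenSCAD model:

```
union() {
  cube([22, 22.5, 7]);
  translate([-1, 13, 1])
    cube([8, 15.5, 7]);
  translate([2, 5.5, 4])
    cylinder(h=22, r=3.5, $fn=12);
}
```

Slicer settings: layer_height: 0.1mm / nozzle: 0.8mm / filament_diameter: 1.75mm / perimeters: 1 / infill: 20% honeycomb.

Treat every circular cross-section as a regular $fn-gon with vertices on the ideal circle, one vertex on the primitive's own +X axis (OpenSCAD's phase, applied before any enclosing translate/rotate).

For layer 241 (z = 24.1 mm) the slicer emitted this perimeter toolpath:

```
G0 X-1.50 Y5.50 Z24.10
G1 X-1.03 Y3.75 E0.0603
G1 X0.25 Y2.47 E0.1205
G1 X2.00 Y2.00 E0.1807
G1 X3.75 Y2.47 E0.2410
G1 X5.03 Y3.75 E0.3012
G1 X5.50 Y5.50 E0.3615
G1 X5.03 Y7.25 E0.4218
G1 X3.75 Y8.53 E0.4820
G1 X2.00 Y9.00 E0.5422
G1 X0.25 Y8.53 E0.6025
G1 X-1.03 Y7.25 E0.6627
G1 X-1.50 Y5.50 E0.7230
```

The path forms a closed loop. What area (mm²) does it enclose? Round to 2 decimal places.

36.74 mm²

Apply the shoelace formula to the sequence of (X, Y) vertices; enclosed area = 36.74 mm².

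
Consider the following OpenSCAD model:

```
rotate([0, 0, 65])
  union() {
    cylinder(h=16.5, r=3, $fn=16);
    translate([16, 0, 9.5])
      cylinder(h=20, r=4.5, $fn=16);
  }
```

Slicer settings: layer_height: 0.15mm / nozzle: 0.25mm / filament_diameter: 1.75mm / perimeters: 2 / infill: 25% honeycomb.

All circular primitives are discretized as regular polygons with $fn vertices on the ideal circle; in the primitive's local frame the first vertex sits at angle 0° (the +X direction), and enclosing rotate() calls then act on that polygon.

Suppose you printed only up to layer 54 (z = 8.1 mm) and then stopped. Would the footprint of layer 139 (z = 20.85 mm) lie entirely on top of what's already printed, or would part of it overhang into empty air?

part overhangs

Compare the two slices. At z = 8.1: the cylinder: section is a regular 16-gon, circumradius r=3 (area = (16/2)·3.000²·sin(360°/16) = 27.55 mm²); the cylinder at (16, 0) is not intersected at this z (z outside [9.5, 29.5]); Combining (union): only the r=3 cylinder is present, so the union is just that shape — area = 27.55 mm²; (rotated 65° about Z; rotation is an isometry so areas/perimeters/island counts are preserved). At z = 20.85: the cylinder does not reach this height (z outside [0, 16.5]); the r=4.5 cylinder at (16, 0) gives a regular 16-gon of circumradius 4.5 (constant along its height) (area = (16/2)·4.500²·sin(360°/16) = 61.99 mm²); Taking the union: only the r=4.5 cylinder at (16, 0) is present, so the union is just that shape — area = 61.99 mm²; (rotated 65° about Z; rotation is an isometry so areas/perimeters/island counts are preserved). Checking containment: at z = 20.85 the cross-section extends beyond the z = 8.1 cross-section by about 61.99 mm².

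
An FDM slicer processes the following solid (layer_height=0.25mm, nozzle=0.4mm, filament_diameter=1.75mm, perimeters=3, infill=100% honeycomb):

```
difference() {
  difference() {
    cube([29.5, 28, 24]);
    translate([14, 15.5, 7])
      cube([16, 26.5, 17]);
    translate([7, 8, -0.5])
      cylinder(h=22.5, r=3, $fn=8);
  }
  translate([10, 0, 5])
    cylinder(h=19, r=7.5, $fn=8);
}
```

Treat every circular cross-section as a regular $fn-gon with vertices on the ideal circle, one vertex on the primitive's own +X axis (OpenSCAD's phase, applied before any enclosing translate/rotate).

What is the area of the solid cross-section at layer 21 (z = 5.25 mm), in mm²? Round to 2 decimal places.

At z = 5.25 mm: the cube (footprint 29.5×28) is included at this height (area 826.00 mm²); the cube at (14, 15.5) is absent (z outside [7, 24]); the cylinder at (7, 8): section is a regular 8-gon, circumradius r=3 (area = (8/2)·3.000²·sin(360°/8) = 25.46 mm²); Taking the first minus the rest: starting from the 29.5×28 cube (826.00 mm²), the r=3 cylinder at (7, 8) lies wholly inside it (removes its full 25.46 mm² and its 18.37 mm outline becomes a hole wall) — area = 800.54 mm²; the r=7.5 cylinder at (10, 0) contributes a regular 8-gon of circumradius 7.5 (area = (8/2)·7.500²·sin(360°/8) = 159.10 mm²); Subtracting the remaining from the first: starting from the result so far (800.54 mm²), the r=7.5 cylinder at (10, 0) partially overlaps it — only the 75.53 mm² overlap (of its 159.10 mm²) is removed, clipping the outline — area = 725.01 mm². Overall, the cross-section is a single solid region. Net area = 725.01 mm².

725.01 mm²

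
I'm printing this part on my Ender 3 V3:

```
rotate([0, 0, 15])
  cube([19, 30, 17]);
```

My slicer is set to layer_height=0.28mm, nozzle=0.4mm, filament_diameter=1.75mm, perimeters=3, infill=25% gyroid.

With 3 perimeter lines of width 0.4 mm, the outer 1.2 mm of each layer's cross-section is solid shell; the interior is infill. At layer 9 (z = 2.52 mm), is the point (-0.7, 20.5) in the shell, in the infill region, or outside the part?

At z = 2.52 mm: the 19×30 cube contributes its full rectangle; (rotated 15° about Z; rotation is an isometry so areas/perimeters/island counts are preserved). Overall, the cross-section is a single solid region. Undo the 15° rotation: the query point maps to (4.630, 19.983) in the un-rotated model frame. The nearest boundary edge runs (0.00, 30.00)→(0.00, 0.00); distance from the point to it = 4.63 mm. The point is inside the cross-section and 4.63 mm from the nearest boundary — more than the 1.2 mm shell width (3 × 0.4), so it's in the infill interior.

infill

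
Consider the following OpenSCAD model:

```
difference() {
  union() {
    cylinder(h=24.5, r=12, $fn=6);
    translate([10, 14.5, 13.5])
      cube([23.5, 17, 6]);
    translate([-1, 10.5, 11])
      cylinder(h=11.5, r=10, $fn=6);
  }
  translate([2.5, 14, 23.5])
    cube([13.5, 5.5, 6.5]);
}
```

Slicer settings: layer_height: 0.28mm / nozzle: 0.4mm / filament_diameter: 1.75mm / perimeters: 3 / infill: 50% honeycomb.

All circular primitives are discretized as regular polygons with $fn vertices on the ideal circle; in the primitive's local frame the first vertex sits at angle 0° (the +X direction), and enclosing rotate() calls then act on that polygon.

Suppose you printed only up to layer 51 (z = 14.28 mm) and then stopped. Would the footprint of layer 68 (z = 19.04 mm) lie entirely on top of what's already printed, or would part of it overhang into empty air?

Compare the two slices. At z = 14.28: the r=12 cylinder contributes a regular 6-gon of circumradius 12 (area = (6/2)·12.000²·sin(360°/6) = 374.12 mm²); the cube at (10, 14.5) (footprint 23.5×17) is included at this height (area 399.50 mm²); the cylinder at (-1, 10.5): section is a regular 6-gon, circumradius r=10 (area = (6/2)·10.000²·sin(360°/6) = 259.81 mm²); Combining (union): the regions partially overlap — summed areas 1033.43 mm² minus the doubly-counted overlap 113.46 mm² gives 919.97 mm² — area = 919.97 mm²; the cube at (2.5, 14) is not intersected at this z (z outside [23.5, 30]); After the difference (first − rest): none of the subtracted shapes is present at this height, so the result so far is unchanged — area = 919.97 mm². At z = 19.04: the cylinder: section is a regular 6-gon, circumradius r=12 (area = (6/2)·12.000²·sin(360°/6) = 374.12 mm²); the 23.5×17 cube at (10, 14.5) contributes its full rectangle (area 399.50 mm²); the r=10 cylinder at (-1, 10.5) gives a regular 6-gon of circumradius 10 (constant along its height) (area = (6/2)·10.000²·sin(360°/6) = 259.81 mm²); Combining (union): the regions partially overlap — summed areas 1033.43 mm² minus the doubly-counted overlap 113.46 mm² gives 919.97 mm² — area = 919.97 mm²; the cube at (2.5, 14) is not intersected at this z (z outside [23.5, 30]); Subtracting the remaining from the first: none of the subtracted shapes is present at this height, so that combined region is unchanged — area = 919.97 mm². Checking containment: the cross-section at z = 19.04 is a subset of the cross-section at z = 14.28.

entirely on top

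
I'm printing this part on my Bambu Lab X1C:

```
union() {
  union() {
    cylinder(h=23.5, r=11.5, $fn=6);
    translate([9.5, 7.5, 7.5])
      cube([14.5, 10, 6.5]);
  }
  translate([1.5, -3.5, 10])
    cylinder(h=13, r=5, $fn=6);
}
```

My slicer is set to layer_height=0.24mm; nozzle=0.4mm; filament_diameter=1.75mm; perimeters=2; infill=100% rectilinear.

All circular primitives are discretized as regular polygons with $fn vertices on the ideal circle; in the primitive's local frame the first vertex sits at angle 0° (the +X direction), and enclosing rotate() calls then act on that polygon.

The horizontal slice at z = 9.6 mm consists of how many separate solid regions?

2

At z = 9.6 mm: the r=11.5 cylinder contributes a regular 6-gon of circumradius 11.5; the cube at (9.5, 7.5) (footprint 14.5×10) is included at this height; Taking the union: the 2 present regions are separate (no shared area or edge), so areas and boundary lengths simply add and each stays a separate island — 2 connected regions; the cylinder at (1.5, -3.5) does not reach this height (z outside [10, 23]); Taking the union: only the result so far is present, so the union is just that shape — 2 connected regions. The result has 2 disconnected regions.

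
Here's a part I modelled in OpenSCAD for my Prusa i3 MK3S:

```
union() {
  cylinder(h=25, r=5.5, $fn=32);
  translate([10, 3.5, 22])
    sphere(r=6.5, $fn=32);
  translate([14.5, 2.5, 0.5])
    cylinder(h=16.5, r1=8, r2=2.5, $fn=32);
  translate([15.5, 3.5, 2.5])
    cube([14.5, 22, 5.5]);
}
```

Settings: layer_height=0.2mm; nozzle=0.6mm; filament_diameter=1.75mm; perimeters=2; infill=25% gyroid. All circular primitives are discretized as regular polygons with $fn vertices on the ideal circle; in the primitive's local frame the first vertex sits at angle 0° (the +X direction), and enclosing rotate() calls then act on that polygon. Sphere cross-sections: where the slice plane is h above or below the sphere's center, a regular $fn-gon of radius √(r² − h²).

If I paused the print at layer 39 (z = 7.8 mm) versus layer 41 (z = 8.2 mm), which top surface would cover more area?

layer 39 (z = 7.8 mm)

Layer 39 (z = 7.8): the r=5.5 cylinder gives a regular 32-gon of circumradius 5.5 (constant along its height) (area = (32/2)·5.500²·sin(360°/32) = 94.42 mm²); the sphere at (10, 3.5) is not intersected at this z (|z−center|=14.200 > r=6.5); the cone at (14.5, 2.5): at t=0.442 of its height the radius interpolates to r₁+(r₂−r₁)t = 5.567, giving a regular 32-gon of that circumradius (area = (32/2)·5.567²·sin(360°/32) = 96.73 mm²); the cube at (15.5, 3.5) is present — its section is the full 14.5×22 rectangle (area 319.00 mm²); Taking the union: the regions partially overlap — summed areas 510.15 mm² minus the doubly-counted overlap 14.15 mm² gives 496.00 mm² — area = 496.00 mm². So its area = 496.00 mm². Layer 41 (z = 8.2): the cylinder: section is a regular 32-gon, circumradius r=5.5 (area = (32/2)·5.500²·sin(360°/32) = 94.42 mm²); the sphere at (10, 3.5) is not intersected at this z (|z−center|=13.800 > r=6.5); the cone at (14.5, 2.5) contributes a regular 32-gon of circumradius 5.433 (interpolated between r1=8 and r2=2.5 at t=0.467) (area = (32/2)·5.433²·sin(360°/32) = 92.15 mm²); the cube at (15.5, 3.5) is not intersected at this z (z outside [2.5, 8]); Combining (union): the 2 present regions are separate (no shared area or edge), so areas and boundary lengths simply add and each stays a separate island — area = 186.57 mm². So its area = 186.57 mm². Layer 39 is larger (496.00 vs 186.57 mm²).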